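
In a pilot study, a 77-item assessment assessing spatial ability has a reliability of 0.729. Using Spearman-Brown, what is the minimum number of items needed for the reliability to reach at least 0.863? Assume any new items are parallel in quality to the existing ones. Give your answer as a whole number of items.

Rearranging the Spearman-Brown formula for n,
n = r_target (1 − r_old) / [ r_old (1 − r_target) ]
n = 0.863 × (1 − 0.729) / [ 0.729 × (1 − 0.863) ]
n = 0.233873 / 0.099873 ≈ 2.3417
2.3417 × 77 = 180.31 → 181 items

181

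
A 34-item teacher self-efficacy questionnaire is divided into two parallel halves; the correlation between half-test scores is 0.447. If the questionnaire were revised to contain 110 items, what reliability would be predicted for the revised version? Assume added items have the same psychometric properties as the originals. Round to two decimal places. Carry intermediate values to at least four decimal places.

First correct the split-half correlation to full-test reliability: r_full = 2 × 0.447 / (1 + 0.447) ≈ 0.6178
Then adjust to 110 items: n = 110/34 = 3.2353
r_new = n·r_full / (1 + (n − 1)·r_full) = 1.9988 / 2.3810 ≈ 0.8395

0.84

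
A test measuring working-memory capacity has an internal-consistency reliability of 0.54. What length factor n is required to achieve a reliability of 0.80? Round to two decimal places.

Invert Spearman-Brown to solve for n:
n = r_target (1 − r_old) / [ r_old (1 − r_target) ]
n = 0.80 × (1 − 0.54) / [ 0.54 × (1 − 0.80) ]
  = 0.3680 / 0.1080 = 3.4074

3.41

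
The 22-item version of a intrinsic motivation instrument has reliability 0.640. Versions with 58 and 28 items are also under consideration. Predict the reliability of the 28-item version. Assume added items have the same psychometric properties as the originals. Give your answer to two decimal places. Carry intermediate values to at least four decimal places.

0.69

The 58-item form is not needed; work directly from the 22-item form with n = 28/22 = 1.2727.
r_{28} = n·r / (1 + (n − 1)·r) = 0.8145 / 1.1745 ≈ 0.6935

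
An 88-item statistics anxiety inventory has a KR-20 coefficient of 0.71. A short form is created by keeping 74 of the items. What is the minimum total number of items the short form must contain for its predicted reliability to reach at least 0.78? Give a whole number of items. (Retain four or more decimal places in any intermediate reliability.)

128

First, r for the 74-item form: n = 74/88 = 0.8409, so r_74 = 0.8409·0.71/(1 + (0.8409 − 1)·0.71) = 0.6731
Length factor from the short form to reach 0.78: n' = 0.78(1 − 0.6731) / [0.6731(1 − 0.78)] ≈ 1.7219
Total items = 1.7219 × 74 = 127.42, rounded up to 128.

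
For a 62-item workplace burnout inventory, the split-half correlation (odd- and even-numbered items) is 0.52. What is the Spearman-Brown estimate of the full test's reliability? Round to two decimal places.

0.68

Each half is half the length of the full test, so the full test is n = 2 times a half.
r_full = 2(0.52) / (1 + 0.52)
       = 1.0400 / 1.5200 = 0.6842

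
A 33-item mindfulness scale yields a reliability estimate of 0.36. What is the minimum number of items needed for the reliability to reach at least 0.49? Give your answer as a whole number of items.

57

Rearranging the Spearman-Brown formula for n,
n = r*(1 − r) / [ r (1 − r*) ]
n = 0.49(1 − 0.36) / [0.36(1 − 0.49)]
n = 0.3136 / 0.1836 ≈ 1.7081
1.7081 × 33 = 56.37 → 57 items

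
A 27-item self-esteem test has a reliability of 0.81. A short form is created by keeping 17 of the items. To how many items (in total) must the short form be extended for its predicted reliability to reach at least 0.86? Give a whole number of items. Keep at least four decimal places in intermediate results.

39

First, r for the 17-item form: n = 17/27 = 0.6296, so r_17 = 0.6296·0.81/(1 + (0.6296 − 1)·0.81) = 0.7286
Then solve for n' with r_old = 0.7286, r_target = 0.86: n' = 0.86(1 − 0.7286)/[0.7286(1 − 0.86)] = 2.2882
Total items = 2.2882 × 17 = 38.90, rounded up to 39.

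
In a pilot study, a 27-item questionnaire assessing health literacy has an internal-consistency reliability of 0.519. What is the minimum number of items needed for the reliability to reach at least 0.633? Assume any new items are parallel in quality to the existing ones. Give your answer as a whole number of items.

44

n = 0.633 × (1 − 0.519) / [ 0.519 × (1 − 0.633) ]
n = 0.304473 / 0.190473 ≈ 1.5985
Items needed = n × 27 = 1.5985 × 27 ≈ 43.16 → round up to 44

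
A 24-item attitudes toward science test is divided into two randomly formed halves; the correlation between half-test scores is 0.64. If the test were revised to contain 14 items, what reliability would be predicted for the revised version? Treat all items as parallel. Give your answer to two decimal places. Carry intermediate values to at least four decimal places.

Full-test reliability from the split-half r: r_full = 2(0.64)/(1 + 0.64) = 0.7805
Then adjust to 14 items: n = 14/24 = 0.5833
r_new = n·r_full / (1 + (n − 1)·r_full) = 0.4553 / 0.6748 ≈ 0.6747

0.67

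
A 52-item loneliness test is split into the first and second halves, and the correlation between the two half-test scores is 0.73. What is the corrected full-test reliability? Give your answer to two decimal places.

0.84

Apply the Spearman-Brown correction with n = 2:
r_full = 2r_hh / (1 + r_hh) = 2 × 0.73 / (1 + 0.73)
       = 1.4600 / 1.7300 = 0.8439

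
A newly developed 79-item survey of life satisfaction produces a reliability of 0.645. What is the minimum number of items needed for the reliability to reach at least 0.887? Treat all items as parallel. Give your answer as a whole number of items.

n = 0.887(1 − 0.645) / [0.645(1 − 0.887)]
n = 0.314885 / 0.072885 ≈ 4.3203
Items needed = n × 79 = 4.3203 × 79 ≈ 341.30 → round up to 342

342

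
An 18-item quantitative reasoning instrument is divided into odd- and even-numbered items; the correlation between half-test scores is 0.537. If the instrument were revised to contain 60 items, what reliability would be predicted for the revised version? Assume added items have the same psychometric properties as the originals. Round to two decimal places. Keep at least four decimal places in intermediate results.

Full-test reliability from the split-half r: r_full = 2(0.537)/(1 + 0.537) = 0.6988
Length factor from 18 to 60 items: n = 60/18 = 3.3333
r_new = n·r_full / (1 + (n − 1)·r_full) = 2.3293 / 2.6305 ≈ 0.8855

0.89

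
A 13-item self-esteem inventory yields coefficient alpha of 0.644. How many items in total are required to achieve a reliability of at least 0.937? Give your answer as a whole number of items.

n = 0.937(1 − 0.644) / [0.644(1 − 0.937)]
n = 0.333572 / 0.040572 ≈ 8.2217
So the test needs 8.2217 × 13 ≈ 106.88 items; rounding up, 107.

107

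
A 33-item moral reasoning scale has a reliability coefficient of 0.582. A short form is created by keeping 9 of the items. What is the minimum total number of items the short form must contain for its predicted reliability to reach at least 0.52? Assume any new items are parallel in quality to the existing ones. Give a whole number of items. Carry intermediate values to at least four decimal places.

26

Short-form reliability: n = 9/33 = 0.2727; r_9 = n·r/(1+(n−1)r) ≈ 0.2752
Length factor from the short form to reach 0.52: n' = 0.52(1 − 0.2752) / [0.2752(1 − 0.52)] ≈ 2.8532
Items = 2.8532 × 9 ≈ 25.68 → 26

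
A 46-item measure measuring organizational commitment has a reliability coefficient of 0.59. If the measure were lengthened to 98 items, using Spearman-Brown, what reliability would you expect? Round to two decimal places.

0.75

The new length is 98/46 = 2.1304 times the old.
r_new = 2.1304·0.59 / [1 + (2.1304 − 1)·0.59]
     = 1.2569 / 1.6669 = 0.7540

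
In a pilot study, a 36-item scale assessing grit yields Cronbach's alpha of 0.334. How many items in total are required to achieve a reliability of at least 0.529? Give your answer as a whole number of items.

81

Spearman-Brown solved for the length factor n:
n = r*(1 − r) / [ r (1 − r*) ]
n = 0.529 × (1 − 0.334) / [ 0.334 × (1 − 0.529) ]
n = 0.352314 / 0.157314 ≈ 2.2396
Items needed = n × 36 = 2.2396 × 36 ≈ 80.63 → round up to 81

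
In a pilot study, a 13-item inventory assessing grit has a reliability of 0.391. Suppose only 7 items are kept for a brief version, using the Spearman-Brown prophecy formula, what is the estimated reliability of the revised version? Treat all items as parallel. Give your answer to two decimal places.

0.26

The new length is 7/13 = 0.5385 times the old.
Spearman-Brown: r_new = n·r / (1 + (n − 1)·r)
r_new = (0.5385 × 0.391) / (1 + (0.5385 − 1) × 0.391)
     = 0.2106 / 0.8196 = 0.2570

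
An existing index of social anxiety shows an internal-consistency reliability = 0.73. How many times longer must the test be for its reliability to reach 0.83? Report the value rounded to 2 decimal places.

n = [0.83 × 0.27] / [0.73 × 0.17]
  = 0.2241 / 0.1241 = 1.8058

1.81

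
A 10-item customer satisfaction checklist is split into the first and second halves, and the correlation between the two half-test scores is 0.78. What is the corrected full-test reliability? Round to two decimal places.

0.88

Apply the Spearman-Brown correction with n = 2:
r_full = 2r_hh / (1 + r_hh) = 2 × 0.78 / (1 + 0.78)
       = 1.5600 / 1.7800 = 0.8764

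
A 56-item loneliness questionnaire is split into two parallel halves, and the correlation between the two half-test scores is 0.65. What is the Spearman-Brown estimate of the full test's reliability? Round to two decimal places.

Each half is half the length of the full test, so the full test is n = 2 times a half.
r_full = 2r_hh / (1 + r_hh) = 2 × 0.65 / (1 + 0.65)
r_full = 1.3000 / 1.6500 ≈ 0.7879

0.79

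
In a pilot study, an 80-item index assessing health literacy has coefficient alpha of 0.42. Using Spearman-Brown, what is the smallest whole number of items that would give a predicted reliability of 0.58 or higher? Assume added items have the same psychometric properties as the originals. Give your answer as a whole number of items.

153

n = 0.58(1 − 0.42) / [0.42(1 − 0.58)]
n = 0.3364 / 0.1764 ≈ 1.9070
So the test needs 1.9070 × 80 ≈ 152.56 items; rounding up, 153.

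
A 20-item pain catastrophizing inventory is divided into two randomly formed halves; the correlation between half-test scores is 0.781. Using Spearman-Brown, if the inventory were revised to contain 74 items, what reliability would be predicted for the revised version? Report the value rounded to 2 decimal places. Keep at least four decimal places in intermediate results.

0.96

First correct the split-half correlation to full-test reliability: r_full = 2 × 0.781 / (1 + 0.781) ≈ 0.8770
Then adjust to 74 items: n = 74/20 = 3.7000
r_new = n·r_full / (1 + (n − 1)·r_full) = 3.2449 / 3.3679 ≈ 0.9635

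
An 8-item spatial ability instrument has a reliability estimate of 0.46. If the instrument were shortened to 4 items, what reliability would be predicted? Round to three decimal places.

0.299

n = 4/8 = 0.5
Spearman-Brown: r_new = n·r / (1 + (n − 1)·r)
r_new = (0.5 × 0.46) / (1 + (0.5 − 1) × 0.46)
     = 0.2300 / 0.7700 = 0.2987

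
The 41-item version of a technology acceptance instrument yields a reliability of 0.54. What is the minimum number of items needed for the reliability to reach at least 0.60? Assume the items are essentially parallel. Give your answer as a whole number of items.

n = [0.60 × 0.46] / [0.54 × 0.40]
n = 0.2760 / 0.2160 ≈ 1.2778
Items needed = n × 41 = 1.2778 × 41 ≈ 52.39 → round up to 53

53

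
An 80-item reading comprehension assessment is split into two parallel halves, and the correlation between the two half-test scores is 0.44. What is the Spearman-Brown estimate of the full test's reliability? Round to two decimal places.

The full test is twice the length of either half (n = 2).
r_full = 2r_hh / (1 + r_hh) = 2 × 0.44 / (1 + 0.44)
r_full = 0.8800 / 1.4400 ≈ 0.6111

0.61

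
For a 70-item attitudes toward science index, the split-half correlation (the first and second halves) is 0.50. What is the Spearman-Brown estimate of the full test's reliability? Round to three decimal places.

0.667

Each half is half the length of the full test, so the full test is n = 2 times a half.
r_full = 2(0.50) / (1 + 0.50)
       = 1.0000 / 1.5000 = 0.6667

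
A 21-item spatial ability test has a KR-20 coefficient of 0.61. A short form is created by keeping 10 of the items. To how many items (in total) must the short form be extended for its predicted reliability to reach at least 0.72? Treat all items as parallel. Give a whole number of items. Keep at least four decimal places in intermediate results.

35

First, r for the 10-item form: n = 10/21 = 0.4762, so r_10 = 0.4762·0.61/(1 + (0.4762 − 1)·0.61) = 0.4269
Then solve for n' with r_old = 0.4269, r_target = 0.72: n' = 0.72(1 − 0.4269)/[0.4269(1 − 0.72)] = 3.4521
Items = 3.4521 × 10 ≈ 34.52 → 35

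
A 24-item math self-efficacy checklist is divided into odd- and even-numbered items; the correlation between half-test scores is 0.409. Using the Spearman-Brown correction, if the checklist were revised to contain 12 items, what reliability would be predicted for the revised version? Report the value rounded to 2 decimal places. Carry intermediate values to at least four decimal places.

0.41

Spearman-Brown correction (n = 2): r_full = 2·0.409/(1 + 0.409) = 0.5806
Length factor from 24 to 12 items: n = 12/24 = 0.5000
r_new = n·r_full / (1 + (n − 1)·r_full) = 0.2903 / 0.7097 ≈ 0.4090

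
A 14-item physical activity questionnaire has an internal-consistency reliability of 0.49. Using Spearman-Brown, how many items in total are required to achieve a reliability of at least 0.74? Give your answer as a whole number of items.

n = [0.74 × 0.51] / [0.49 × 0.26]
n = 0.3774 / 0.1274 ≈ 2.9623
So the test needs 2.9623 × 14 ≈ 41.47 items; rounding up, 42.

42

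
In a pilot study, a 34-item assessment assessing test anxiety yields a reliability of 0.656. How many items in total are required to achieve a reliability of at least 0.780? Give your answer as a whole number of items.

Rearranging the Spearman-Brown formula for n,
n = r*(1 − r) / [ r (1 − r*) ]
n = [0.780 × 0.344] / [0.656 × 0.220]
n = 0.268320 / 0.144320 ≈ 1.8592
So the test needs 1.8592 × 34 ≈ 63.21 items; rounding up, 64.

64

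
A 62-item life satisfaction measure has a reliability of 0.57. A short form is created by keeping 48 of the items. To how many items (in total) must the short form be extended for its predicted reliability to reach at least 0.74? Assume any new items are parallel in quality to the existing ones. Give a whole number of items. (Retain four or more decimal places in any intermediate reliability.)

134

First, r for the 48-item form: n = 48/62 = 0.7742, so r_48 = 0.7742·0.57/(1 + (0.7742 − 1)·0.57) = 0.5065
Then solve for n' with r_old = 0.5065, r_target = 0.74: n' = 0.74(1 − 0.5065)/[0.5065(1 − 0.74)] = 2.7731
Items = 2.7731 × 48 ≈ 133.11 → 134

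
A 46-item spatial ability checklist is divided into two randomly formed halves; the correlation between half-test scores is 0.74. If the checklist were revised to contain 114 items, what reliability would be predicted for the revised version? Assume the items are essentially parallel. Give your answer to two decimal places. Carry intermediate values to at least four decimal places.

Spearman-Brown correction (n = 2): r_full = 2·0.74/(1 + 0.74) = 0.8506
Length factor from 46 to 114 items: n = 114/46 = 2.4783
r_new = n·r_full / (1 + (n − 1)·r_full) = 2.1080 / 2.2574 ≈ 0.9338

0.93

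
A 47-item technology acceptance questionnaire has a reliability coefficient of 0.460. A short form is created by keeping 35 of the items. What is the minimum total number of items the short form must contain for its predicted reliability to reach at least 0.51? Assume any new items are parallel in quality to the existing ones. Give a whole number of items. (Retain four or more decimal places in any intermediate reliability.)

First, r for the 35-item form: n = 35/47 = 0.7447, so r_35 = 0.7447·0.460/(1 + (0.7447 − 1)·0.460) = 0.3881
Length factor from the short form to reach 0.51: n' = 0.51(1 − 0.3881) / [0.3881(1 − 0.51)] ≈ 1.6410
Items = 1.6410 × 35 ≈ 57.44 → 58

58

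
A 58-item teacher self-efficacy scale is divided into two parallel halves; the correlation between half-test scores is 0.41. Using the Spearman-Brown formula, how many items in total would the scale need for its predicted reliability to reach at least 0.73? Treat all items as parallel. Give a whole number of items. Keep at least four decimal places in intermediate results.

r_full = 2(0.41)/(1 + 0.41) = 0.5816
n = r_tgt(1 − r_full) / [r_full(1 − r_tgt)] = 0.73 × 0.4184 / (0.5816 × 0.27) ≈ 1.9450
Items = 1.9450 × 58 ≈ 112.81 → 113

113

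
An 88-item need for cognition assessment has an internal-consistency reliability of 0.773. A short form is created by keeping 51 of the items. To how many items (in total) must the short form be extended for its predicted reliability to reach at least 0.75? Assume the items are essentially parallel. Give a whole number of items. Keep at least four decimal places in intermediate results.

78

Short-form reliability: n = 51/88 = 0.5795; r_51 = n·r/(1+(n−1)r) ≈ 0.6637
Then solve for n' with r_old = 0.6637, r_target = 0.75: n' = 0.75(1 − 0.6637)/[0.6637(1 − 0.75)] = 1.5201
Items = 1.5201 × 51 ≈ 77.53 → 78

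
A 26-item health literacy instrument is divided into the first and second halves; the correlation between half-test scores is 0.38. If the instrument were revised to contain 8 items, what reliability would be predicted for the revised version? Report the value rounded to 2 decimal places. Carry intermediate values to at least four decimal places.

Full-test reliability from the split-half r: r_full = 2(0.38)/(1 + 0.38) = 0.5507
Then adjust to 8 items: n = 8/26 = 0.3077
r_new = n·r_full / (1 + (n − 1)·r_full) = 0.1695 / 0.6188 ≈ 0.2739

0.27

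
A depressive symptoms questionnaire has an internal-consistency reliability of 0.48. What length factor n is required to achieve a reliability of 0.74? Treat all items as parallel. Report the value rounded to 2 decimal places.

Invert Spearman-Brown to solve for n:
n = r_target (1 − r_old) / [ r_old (1 − r_target) ]
n = 0.74 × (1 − 0.48) / [ 0.48 × (1 − 0.74) ]
  = 0.3848 / 0.1248 = 3.0833

3.08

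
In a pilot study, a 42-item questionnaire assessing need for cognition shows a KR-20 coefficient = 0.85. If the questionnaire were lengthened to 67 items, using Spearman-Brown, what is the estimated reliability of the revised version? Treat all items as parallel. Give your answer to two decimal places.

n = 67/42 = 1.5952
By Spearman-Brown, r_new = n r / (1 + (n − 1) r).
r_new = (1.5952 × 0.85) / (1 + (1.5952 − 1) × 0.85)
     = 1.3559 / 1.5059 = 0.9004

0.90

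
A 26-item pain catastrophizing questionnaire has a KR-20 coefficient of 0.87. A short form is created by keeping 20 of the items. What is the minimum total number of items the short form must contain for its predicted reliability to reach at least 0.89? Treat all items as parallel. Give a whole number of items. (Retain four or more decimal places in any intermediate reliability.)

Short-form reliability: n = 20/26 = 0.7692; r_20 = n·r/(1+(n−1)r) ≈ 0.8373
Then solve for n' with r_old = 0.8373, r_target = 0.89: n' = 0.89(1 − 0.8373)/[0.8373(1 − 0.89)] = 1.5722
Total items = 1.5722 × 20 = 31.44, rounded up to 32.

32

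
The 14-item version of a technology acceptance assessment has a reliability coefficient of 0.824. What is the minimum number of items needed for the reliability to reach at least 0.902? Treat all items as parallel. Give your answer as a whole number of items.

28

Rearranging the Spearman-Brown formula for n,
n = r_target (1 − r_old) / [ r_old (1 − r_target) ]
n = 0.902 × (1 − 0.824) / [ 0.824 × (1 − 0.902) ]
n = 0.158752 / 0.080752 ≈ 1.9659
Items needed = n × 14 = 1.9659 × 14 ≈ 27.52 → round up to 28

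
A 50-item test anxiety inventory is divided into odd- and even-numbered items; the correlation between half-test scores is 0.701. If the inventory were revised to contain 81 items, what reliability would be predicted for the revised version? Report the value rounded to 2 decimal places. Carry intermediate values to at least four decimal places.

Full-test reliability from the split-half r: r_full = 2(0.701)/(1 + 0.701) = 0.8242
Length factor from 50 to 81 items: n = 81/50 = 1.6200
r_new = n·r_full / (1 + (n − 1)·r_full) = 1.3352 / 1.5110 ≈ 0.8837

0.88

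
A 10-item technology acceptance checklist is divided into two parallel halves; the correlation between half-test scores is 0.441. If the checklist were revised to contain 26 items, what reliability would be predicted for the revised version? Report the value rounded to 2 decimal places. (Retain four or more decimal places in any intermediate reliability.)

First correct the split-half correlation to full-test reliability: r_full = 2 × 0.441 / (1 + 0.441) ≈ 0.6121
Length factor from 10 to 26 items: n = 26/10 = 2.6000
r_new = n·r_full / (1 + (n − 1)·r_full) = 1.5915 / 1.9794 ≈ 0.8040

0.80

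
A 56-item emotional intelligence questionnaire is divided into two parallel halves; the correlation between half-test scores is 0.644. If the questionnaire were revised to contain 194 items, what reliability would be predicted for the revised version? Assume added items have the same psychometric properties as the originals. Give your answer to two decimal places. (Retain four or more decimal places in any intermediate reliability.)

0.93

Full-test reliability from the split-half r: r_full = 2(0.644)/(1 + 0.644) = 0.7835
Then adjust to 194 items: n = 194/56 = 3.4643
r_new = n·r_full / (1 + (n − 1)·r_full) = 2.7143 / 2.9308 ≈ 0.9261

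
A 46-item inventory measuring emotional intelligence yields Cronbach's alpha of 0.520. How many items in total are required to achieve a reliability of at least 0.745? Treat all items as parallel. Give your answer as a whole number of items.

Spearman-Brown solved for the length factor n:
n = r*(1 − r) / [ r (1 − r*) ]
n = 0.745 × (1 − 0.520) / [ 0.520 × (1 − 0.745) ]
  = 0.357600 / 0.132600 = 2.6968
2.6968 × 46 = 124.05 → 125 items

125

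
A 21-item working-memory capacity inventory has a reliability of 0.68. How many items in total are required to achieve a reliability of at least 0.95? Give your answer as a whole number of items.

Invert Spearman-Brown to solve for n:
n = r_target (1 − r_old) / [ r_old (1 − r_target) ]
n = [0.95 × 0.32] / [0.68 × 0.05]
  = 0.3040 / 0.0340 = 8.9412
8.9412 × 21 = 187.77 → 188 items

188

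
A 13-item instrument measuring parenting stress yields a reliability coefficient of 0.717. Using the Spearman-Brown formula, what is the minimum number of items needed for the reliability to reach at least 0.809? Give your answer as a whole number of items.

n = 0.809 × (1 − 0.717) / [ 0.717 × (1 − 0.809) ]
n = 0.228947 / 0.136947 ≈ 1.6718
Items needed = n × 13 = 1.6718 × 13 ≈ 21.73 → round up to 22

22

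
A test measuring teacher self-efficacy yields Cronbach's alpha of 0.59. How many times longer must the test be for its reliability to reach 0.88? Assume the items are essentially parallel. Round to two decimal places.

5.10

Spearman-Brown solved for the length factor n:
n = r*(1 − r) / [ r (1 − r*) ]
n = [0.88 × 0.41] / [0.59 × 0.12]
n = 0.3608 / 0.0708 ≈ 5.0960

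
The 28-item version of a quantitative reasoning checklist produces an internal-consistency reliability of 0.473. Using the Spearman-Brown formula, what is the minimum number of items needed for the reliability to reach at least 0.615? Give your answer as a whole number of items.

50

Rearranging the Spearman-Brown formula for n,
n = r_target (1 − r_old) / [ r_old (1 − r_target) ]
n = 0.615 × (1 − 0.473) / [ 0.473 × (1 − 0.615) ]
n = 0.324105 / 0.182105 ≈ 1.7798
Items needed = n × 28 = 1.7798 × 28 ≈ 49.83 → round up to 50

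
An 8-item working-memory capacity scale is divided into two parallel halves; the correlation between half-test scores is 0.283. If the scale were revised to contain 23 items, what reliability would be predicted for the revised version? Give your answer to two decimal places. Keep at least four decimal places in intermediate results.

First correct the split-half correlation to full-test reliability: r_full = 2 × 0.283 / (1 + 0.283) ≈ 0.4412
Length factor from 8 to 23 items: n = 23/8 = 2.8750
r_new = n·r_full / (1 + (n − 1)·r_full) = 1.2684 / 1.8272 ≈ 0.6942

0.69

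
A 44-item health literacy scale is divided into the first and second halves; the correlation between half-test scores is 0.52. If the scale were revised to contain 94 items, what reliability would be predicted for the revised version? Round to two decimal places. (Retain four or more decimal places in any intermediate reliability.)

0.82

First correct the split-half correlation to full-test reliability: r_full = 2 × 0.52 / (1 + 0.52) ≈ 0.6842
Then adjust to 94 items: n = 94/44 = 2.1364
r_new = n·r_full / (1 + (n − 1)·r_full) = 1.4617 / 1.7775 ≈ 0.8223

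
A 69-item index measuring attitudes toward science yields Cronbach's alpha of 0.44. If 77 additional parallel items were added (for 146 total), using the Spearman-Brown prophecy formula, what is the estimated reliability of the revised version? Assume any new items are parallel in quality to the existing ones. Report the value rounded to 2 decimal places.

0.62

n = 146/69 = 2.1159
Apply the Spearman-Brown prophecy formula, r' = nr / [1 + (n − 1)r]:
r_new = (2.1159 × 0.44) / (1 + (2.1159 − 1) × 0.44)
     = 0.9310 / 1.4910 = 0.6244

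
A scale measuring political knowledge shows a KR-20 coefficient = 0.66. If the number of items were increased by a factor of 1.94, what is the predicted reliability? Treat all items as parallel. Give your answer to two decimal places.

r_new = (1.94 × 0.66) / (1 + (1.94 − 1) × 0.66)
r_new = 1.2804 / 1.6204 ≈ 0.7902

0.79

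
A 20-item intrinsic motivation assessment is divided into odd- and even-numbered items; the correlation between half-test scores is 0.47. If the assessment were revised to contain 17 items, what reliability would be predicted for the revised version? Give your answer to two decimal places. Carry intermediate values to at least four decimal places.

Full-test reliability from the split-half r: r_full = 2(0.47)/(1 + 0.47) = 0.6395
Then adjust to 17 items: n = 17/20 = 0.8500
r_new = n·r_full / (1 + (n − 1)·r_full) = 0.5436 / 0.9041 ≈ 0.6013

0.60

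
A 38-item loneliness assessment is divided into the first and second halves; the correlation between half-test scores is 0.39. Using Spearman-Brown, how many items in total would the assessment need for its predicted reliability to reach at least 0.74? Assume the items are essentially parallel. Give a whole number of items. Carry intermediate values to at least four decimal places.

Corrected full-test reliability: r_full = 2 × 0.39 / (1 + 0.39) ≈ 0.5612
Solve Spearman-Brown for n: n = 0.74(1 − 0.5612) / [0.5612(1 − 0.74)] = 2.2254
Required items = 2.2254 × 38 = 84.57, so 85 items.

85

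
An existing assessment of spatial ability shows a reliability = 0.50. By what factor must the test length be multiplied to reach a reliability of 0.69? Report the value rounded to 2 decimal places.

2.23

Invert Spearman-Brown to solve for n:
n = r*(1 − r) / [ r (1 − r*) ]
n = [0.69 × 0.50] / [0.50 × 0.31]
  = 0.3450 / 0.1550 = 2.2258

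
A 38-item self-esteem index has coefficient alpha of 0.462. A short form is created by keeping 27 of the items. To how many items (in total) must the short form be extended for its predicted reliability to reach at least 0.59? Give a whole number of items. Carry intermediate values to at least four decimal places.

64

Short-form reliability: n = 27/38 = 0.7105; r_27 = n·r/(1+(n−1)r) ≈ 0.3789
Then solve for n' with r_old = 0.3789, r_target = 0.59: n' = 0.59(1 − 0.3789)/[0.3789(1 − 0.59)] = 2.3589
Total items = 2.3589 × 27 = 63.69, rounded up to 64.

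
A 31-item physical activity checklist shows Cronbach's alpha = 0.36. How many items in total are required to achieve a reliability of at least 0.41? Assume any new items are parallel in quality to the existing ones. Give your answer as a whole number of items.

39

Rearranging the Spearman-Brown formula for n,
n = r_target (1 − r_old) / [ r_old (1 − r_target) ]
n = 0.41(1 − 0.36) / [0.36(1 − 0.41)]
  = 0.2624 / 0.2124 = 1.2354
Items needed = n × 31 = 1.2354 × 31 ≈ 38.30 → round up to 39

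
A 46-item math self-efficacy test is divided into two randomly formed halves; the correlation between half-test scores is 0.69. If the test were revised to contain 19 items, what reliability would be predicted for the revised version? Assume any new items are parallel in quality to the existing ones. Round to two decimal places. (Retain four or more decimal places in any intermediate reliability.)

0.65

First correct the split-half correlation to full-test reliability: r_full = 2 × 0.69 / (1 + 0.69) ≈ 0.8166
Then adjust to 19 items: n = 19/46 = 0.4130
r_new = n·r_full / (1 + (n − 1)·r_full) = 0.3373 / 0.5207 ≈ 0.6478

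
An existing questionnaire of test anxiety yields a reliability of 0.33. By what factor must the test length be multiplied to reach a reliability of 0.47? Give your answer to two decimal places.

Rearranging the Spearman-Brown formula for n,
n = r*(1 − r) / [ r (1 − r*) ]
n = 0.47(1 − 0.33) / [0.33(1 − 0.47)]
n = 0.3149 / 0.1749 ≈ 1.8005

1.80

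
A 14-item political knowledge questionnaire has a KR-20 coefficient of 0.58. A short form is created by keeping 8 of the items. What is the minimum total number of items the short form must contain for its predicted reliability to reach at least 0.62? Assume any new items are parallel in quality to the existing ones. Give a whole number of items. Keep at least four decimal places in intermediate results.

17

Short-form reliability: n = 8/14 = 0.5714; r_8 = n·r/(1+(n−1)r) ≈ 0.4411
Length factor from the short form to reach 0.62: n' = 0.62(1 − 0.4411) / [0.4411(1 − 0.62)] ≈ 2.0673
Total items = 2.0673 × 8 = 16.54, rounded up to 17.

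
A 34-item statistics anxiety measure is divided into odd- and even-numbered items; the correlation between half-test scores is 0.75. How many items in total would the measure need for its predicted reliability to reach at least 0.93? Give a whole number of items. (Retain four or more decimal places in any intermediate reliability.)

Corrected full-test reliability: r_full = 2 × 0.75 / (1 + 0.75) ≈ 0.8571
Solve Spearman-Brown for n: n = 0.93(1 − 0.8571) / [0.8571(1 − 0.93)] = 2.2151
Required items = 2.2151 × 34 = 75.31, so 76 items.

76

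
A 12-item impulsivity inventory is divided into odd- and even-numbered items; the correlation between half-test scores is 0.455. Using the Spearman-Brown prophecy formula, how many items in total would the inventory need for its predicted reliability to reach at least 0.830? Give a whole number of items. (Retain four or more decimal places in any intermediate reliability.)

36

Corrected full-test reliability: r_full = 2 × 0.455 / (1 + 0.455) ≈ 0.6254
n = r_tgt(1 − r_full) / [r_full(1 − r_tgt)] = 0.830 × 0.3746 / (0.6254 × 0.170) ≈ 2.9244
Required items = 2.9244 × 12 = 35.09, so 36 items.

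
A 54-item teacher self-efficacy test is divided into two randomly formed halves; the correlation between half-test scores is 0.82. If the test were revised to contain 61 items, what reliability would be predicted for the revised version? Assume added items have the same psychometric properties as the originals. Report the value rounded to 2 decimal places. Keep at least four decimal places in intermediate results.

Full-test reliability from the split-half r: r_full = 2(0.82)/(1 + 0.82) = 0.9011
Length factor from 54 to 61 items: n = 61/54 = 1.1296
r_new = n·r_full / (1 + (n − 1)·r_full) = 1.0179 / 1.1168 ≈ 0.9114

0.91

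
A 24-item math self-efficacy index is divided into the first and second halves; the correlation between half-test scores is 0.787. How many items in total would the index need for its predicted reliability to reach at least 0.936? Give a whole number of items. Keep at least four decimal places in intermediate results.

48

r_full = 2(0.787)/(1 + 0.787) = 0.8808
n = r_tgt(1 − r_full) / [r_full(1 − r_tgt)] = 0.936 × 0.1192 / (0.8808 × 0.064) ≈ 1.9792
Required items = 1.9792 × 24 = 47.50, so 48 items.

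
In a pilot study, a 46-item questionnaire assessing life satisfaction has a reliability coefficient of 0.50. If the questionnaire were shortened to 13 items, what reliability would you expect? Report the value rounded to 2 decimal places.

n = 13/46 = 0.2826
r_new = 0.2826·0.50 / [1 + (0.2826 − 1)·0.50]
     = 0.1413 / 0.6413 = 0.2203

0.22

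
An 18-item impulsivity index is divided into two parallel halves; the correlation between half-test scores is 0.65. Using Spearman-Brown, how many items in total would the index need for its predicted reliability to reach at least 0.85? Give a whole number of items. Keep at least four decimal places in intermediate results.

28

Corrected full-test reliability: r_full = 2 × 0.65 / (1 + 0.65) ≈ 0.7879
Solve Spearman-Brown for n: n = 0.85(1 − 0.7879) / [0.7879(1 − 0.85)] = 1.5254
Items = 1.5254 × 18 ≈ 27.46 → 28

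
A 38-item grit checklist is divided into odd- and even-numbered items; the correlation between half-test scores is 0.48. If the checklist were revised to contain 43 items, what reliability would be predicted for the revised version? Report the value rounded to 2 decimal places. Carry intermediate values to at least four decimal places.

First correct the split-half correlation to full-test reliability: r_full = 2 × 0.48 / (1 + 0.48) ≈ 0.6486
Length factor from 38 to 43 items: n = 43/38 = 1.1316
r_new = n·r_full / (1 + (n − 1)·r_full) = 0.7340 / 1.0854 ≈ 0.6762

0.68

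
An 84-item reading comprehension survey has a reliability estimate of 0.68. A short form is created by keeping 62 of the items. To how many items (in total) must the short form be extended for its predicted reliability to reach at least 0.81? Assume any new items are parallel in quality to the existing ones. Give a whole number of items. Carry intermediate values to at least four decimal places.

169

Short-form reliability: n = 62/84 = 0.7381; r_62 = n·r/(1+(n−1)r) ≈ 0.6107
Then solve for n' with r_old = 0.6107, r_target = 0.81: n' = 0.81(1 − 0.6107)/[0.6107(1 − 0.81)] = 2.7176
Items = 2.7176 × 62 ≈ 168.49 → 169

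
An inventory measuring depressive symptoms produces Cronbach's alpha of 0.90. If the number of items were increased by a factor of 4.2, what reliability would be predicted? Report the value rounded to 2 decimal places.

0.97

By Spearman-Brown, r_new = n r / (1 + (n − 1) r).
r_new = (4.2 × 0.90) / (1 + (4.2 − 1) × 0.90)
r_new = 3.7800 / 3.8800 ≈ 0.9742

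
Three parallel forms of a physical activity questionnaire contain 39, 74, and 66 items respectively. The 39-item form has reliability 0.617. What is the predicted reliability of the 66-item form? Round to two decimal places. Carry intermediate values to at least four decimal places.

Only the ratio of lengths matters: n = 66/39 = 1.6923
r_{66} = n·r / (1 + (n − 1)·r) = 1.0441 / 1.4271 ≈ 0.7316

0.73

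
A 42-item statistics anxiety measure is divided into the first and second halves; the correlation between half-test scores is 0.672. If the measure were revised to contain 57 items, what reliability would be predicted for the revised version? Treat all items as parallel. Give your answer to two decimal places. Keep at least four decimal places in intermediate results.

Spearman-Brown correction (n = 2): r_full = 2·0.672/(1 + 0.672) = 0.8038
Length factor from 42 to 57 items: n = 57/42 = 1.3571
r_new = n·r_full / (1 + (n − 1)·r_full) = 1.0908 / 1.2870 ≈ 0.8476

0.85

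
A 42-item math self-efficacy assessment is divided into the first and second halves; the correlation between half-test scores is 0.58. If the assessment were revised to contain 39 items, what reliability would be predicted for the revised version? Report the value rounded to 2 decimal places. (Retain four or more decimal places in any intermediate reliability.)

Full-test reliability from the split-half r: r_full = 2(0.58)/(1 + 0.58) = 0.7342
Then adjust to 39 items: n = 39/42 = 0.9286
r_new = n·r_full / (1 + (n − 1)·r_full) = 0.6818 / 0.9476 ≈ 0.7195

0.72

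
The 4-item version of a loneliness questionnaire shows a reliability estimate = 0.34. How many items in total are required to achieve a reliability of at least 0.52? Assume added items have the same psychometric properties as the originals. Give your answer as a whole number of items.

9

Invert Spearman-Brown to solve for n:
n = r*(1 − r) / [ r (1 − r*) ]
n = 0.52(1 − 0.34) / [0.34(1 − 0.52)]
  = 0.3432 / 0.1632 = 2.1029
So the test needs 2.1029 × 4 ≈ 8.41 items; rounding up, 9.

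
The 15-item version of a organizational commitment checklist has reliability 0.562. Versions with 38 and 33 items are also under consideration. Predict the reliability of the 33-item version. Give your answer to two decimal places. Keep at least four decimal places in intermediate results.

0.74

Only the ratio of lengths matters: n = 33/15 = 2.2000
r_{33} = n·r / (1 + (n − 1)·r) = 1.2364 / 1.6744 ≈ 0.7384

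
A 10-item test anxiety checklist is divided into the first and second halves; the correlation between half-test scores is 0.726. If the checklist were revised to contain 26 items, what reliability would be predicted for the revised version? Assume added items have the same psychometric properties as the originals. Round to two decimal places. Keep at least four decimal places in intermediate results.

Full-test reliability from the split-half r: r_full = 2(0.726)/(1 + 0.726) = 0.8413
Then adjust to 26 items: n = 26/10 = 2.6000
r_new = n·r_full / (1 + (n − 1)·r_full) = 2.1874 / 2.3461 ≈ 0.9324

0.93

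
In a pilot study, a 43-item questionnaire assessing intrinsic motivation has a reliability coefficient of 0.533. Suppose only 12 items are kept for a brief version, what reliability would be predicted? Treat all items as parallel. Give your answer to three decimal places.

Length ratio n = 12/43 = 0.2791
Spearman-Brown: r_new = n·r / (1 + (n − 1)·r)
r_new = 0.2791·0.533 / [1 + (0.2791 − 1)·0.533]
r_new = 0.1488 / 0.6158 ≈ 0.2416

0.242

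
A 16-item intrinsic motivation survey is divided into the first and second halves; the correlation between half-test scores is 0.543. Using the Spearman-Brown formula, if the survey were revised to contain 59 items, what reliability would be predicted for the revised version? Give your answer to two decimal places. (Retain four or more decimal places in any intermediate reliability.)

0.90

First correct the split-half correlation to full-test reliability: r_full = 2 × 0.543 / (1 + 0.543) ≈ 0.7038
Then adjust to 59 items: n = 59/16 = 3.6875
r_new = n·r_full / (1 + (n − 1)·r_full) = 2.5953 / 2.8915 ≈ 0.8976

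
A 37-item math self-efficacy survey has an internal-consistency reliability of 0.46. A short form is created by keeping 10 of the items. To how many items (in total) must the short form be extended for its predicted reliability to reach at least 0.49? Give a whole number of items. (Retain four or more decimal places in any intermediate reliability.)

42

First, r for the 10-item form: n = 10/37 = 0.2703, so r_10 = 0.2703·0.46/(1 + (0.2703 − 1)·0.46) = 0.1872
Length factor from the short form to reach 0.49: n' = 0.49(1 − 0.1872) / [0.1872(1 − 0.49)] ≈ 4.1716
Total items = 4.1716 × 10 = 41.72, rounded up to 42.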